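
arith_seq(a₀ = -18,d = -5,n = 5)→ [-18, -23, -28, -33, -38]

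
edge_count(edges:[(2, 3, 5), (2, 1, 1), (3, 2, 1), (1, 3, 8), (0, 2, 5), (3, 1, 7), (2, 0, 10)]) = 7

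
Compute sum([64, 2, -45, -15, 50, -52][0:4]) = slice → [64, 2, -45, -15]
64 + 2 + (-45) + (-15)
= 6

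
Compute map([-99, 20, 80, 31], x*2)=-99*2=-198, 20*2=40, 80*2=160, 31*2=62
= [-198, 40, 160, 62]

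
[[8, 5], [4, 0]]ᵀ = [[8, 4], [5, 0]]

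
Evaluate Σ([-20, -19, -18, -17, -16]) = (-20) + (-19) + (-18) + (-17) + (-16)
= -90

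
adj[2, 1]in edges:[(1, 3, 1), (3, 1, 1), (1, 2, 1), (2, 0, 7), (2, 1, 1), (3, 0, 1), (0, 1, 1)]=1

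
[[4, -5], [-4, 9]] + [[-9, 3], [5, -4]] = [[-5, -2], [1, 5]]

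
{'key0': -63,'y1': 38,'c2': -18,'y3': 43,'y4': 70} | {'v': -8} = {'key0': -63, 'y1': 38, 'c2': -18, 'y3': 43, 'y4': 70, 'v': -8}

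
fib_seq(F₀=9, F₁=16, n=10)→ [9, 16, 25, 41, 66, 107, 173, 280, 453, 733]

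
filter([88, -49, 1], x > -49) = keep x where x > -49: 88✓, -49✗, 1✓
= [88, 1]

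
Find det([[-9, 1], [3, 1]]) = -12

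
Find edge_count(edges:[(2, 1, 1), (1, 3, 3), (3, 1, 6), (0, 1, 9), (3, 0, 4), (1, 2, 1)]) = 6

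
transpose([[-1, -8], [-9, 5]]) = [[-1, -9], [-8, 5]]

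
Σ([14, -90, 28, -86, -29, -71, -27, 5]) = 14 + (-90) + 28 + (-86) + (-29) + (-71) + (-27) + 5
= -256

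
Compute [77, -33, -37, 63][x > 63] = [77]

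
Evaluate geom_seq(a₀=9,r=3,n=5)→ a_0 = 9*3^0 = 9
a_1 = 9*3^1 = 27
a_2 = 9*3^2 = 81
...
= [9, 27, 81, 243, 729]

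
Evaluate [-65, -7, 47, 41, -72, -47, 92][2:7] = [47, 41, -72, -47, 92]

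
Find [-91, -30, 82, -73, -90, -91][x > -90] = [-30, 82, -73]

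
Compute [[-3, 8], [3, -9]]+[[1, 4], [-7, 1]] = [[-2, 12], [-4, -8]]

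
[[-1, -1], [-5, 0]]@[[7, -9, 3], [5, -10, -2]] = C[0][0] = (-1)*(7) + (-1)*(5) = -12
C[0][1] = (-1)*(-9) + (-1)*(-10) = 19
C[0][2] = (-1)*(3) + (-1)*(-2) = -1
C[1][0] = (-5)*(7) + (0)*(5) = -35
C[1][1] = (-5)*(-9) + (0)*(-10) = 45
C[1][2] = (-5)*(3) + (0)*(-2) = -15
= [[-12, 19, -1], [-35, 45, -15]]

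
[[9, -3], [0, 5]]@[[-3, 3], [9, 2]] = C[0][0] = (9)*(-3) + (-3)*(9) = -54
C[0][1] = (9)*(3) + (-3)*(2) = 21
C[1][0] = (0)*(-3) + (5)*(9) = 45
C[1][1] = (0)*(3) + (5)*(2) = 10
= [[-54, 21], [45, 10]]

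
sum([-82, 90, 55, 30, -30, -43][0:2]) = slice → [-82, 90]
(-82) + 90
= 8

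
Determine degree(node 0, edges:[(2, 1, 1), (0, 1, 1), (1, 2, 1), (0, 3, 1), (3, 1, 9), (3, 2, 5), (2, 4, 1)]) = 2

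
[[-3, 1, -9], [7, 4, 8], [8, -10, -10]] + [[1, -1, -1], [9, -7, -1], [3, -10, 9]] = [[-2, 0, -10], [16, -3, 7], [11, -20, -1]]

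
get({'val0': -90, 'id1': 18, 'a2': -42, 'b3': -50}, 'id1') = 18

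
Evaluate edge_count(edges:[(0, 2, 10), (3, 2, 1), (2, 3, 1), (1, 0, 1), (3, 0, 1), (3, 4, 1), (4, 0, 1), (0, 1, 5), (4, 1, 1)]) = 9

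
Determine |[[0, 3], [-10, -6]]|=30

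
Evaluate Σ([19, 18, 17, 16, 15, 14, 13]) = 19 + 18 + 17 + 16 + 15 + 14 + 13
= 112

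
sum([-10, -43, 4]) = -49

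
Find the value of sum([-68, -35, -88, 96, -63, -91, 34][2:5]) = -55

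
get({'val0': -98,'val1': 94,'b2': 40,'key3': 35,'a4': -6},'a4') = -6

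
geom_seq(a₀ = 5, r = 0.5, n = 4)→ [5.0, 2.5, 1.25, 0.625]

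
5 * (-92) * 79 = -36340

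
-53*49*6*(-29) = 451878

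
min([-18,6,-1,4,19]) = -18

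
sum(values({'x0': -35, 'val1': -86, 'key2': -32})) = (-35) + (-86) + (-32)
= -153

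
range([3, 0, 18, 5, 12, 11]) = 18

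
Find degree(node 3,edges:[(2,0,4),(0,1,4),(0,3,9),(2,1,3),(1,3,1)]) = 2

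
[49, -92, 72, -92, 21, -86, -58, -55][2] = 72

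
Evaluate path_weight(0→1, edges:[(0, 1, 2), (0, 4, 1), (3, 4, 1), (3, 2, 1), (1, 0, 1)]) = w(0→1)=2
= 2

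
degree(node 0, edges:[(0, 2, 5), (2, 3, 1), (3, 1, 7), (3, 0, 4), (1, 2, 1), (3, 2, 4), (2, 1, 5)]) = 2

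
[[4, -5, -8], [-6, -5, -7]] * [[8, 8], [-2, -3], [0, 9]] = [[42, -25], [-38, -96]]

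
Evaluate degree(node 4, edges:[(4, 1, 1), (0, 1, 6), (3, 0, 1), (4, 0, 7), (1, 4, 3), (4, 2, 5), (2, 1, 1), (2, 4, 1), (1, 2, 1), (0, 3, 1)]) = incident: (4,1), (4,0), (1,4), (4,2), (2,4)
= 5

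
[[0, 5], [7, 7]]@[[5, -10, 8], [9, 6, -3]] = [[45, 30, -15], [98, -28, 35]]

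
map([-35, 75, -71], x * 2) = -35*2=-70, 75*2=150, -71*2=-142
= [-70, 150, -142]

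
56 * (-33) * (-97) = 179256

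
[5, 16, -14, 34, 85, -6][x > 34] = [85]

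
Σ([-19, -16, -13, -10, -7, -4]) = -69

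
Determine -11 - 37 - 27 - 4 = -79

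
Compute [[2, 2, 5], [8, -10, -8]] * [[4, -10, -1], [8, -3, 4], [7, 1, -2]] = [[59, -21, -4], [-104, -58, -32]]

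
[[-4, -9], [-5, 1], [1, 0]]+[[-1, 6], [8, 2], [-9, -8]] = [[-5, -3], [3, 3], [-8, -8]]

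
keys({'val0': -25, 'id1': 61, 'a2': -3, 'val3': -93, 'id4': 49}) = ['val0', 'id1', 'a2', 'val3', 'id4']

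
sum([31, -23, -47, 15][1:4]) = -55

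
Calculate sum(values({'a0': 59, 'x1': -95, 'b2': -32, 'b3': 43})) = 59 + (-95) + (-32) + 43
= -25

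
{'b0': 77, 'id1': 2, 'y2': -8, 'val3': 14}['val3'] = 14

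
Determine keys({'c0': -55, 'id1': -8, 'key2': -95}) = ['c0', 'id1', 'key2']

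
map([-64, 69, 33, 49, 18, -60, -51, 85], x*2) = [-128, 138, 66, 98, 36, -120, -102, 170]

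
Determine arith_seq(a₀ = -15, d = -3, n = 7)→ [-15, -18, -21, -24, -27, -30, -33]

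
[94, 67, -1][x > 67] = keep x where x > 67: 94✓, 67✗, -1✗
= [94]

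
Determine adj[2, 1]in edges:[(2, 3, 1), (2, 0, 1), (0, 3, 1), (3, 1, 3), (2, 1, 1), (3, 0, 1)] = 1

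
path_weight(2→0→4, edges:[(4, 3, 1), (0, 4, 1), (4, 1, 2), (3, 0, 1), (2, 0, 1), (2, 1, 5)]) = 2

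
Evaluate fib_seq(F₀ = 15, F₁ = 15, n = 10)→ [15, 15, 30, 45, 75, 120, 195, 315, 510, 825]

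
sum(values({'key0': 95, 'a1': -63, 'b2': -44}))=95 + (-63) + (-44)
= -12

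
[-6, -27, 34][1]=-27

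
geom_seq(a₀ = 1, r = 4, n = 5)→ a_0 = 1*4^0 = 1
a_1 = 1*4^1 = 4
a_2 = 1*4^2 = 16
...
= [1, 4, 16, 64, 256]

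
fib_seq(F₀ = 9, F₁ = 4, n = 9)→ F_2 = F_1 + F_0 = 13
F_3 = F_2 + F_1 = 17
F_4 = F_3 + F_2 = 30
...
= [9, 4, 13, 17, 30, 47, 77, 124, 201]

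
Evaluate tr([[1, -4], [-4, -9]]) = diagonal: 1 + (-9)
= -8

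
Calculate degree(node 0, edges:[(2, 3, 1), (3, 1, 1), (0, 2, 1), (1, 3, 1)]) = incident: (0,2)
= 1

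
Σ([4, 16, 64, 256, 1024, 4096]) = 5460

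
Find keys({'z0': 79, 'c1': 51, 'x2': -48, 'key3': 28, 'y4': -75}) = ['z0', 'c1', 'x2', 'key3', 'y4']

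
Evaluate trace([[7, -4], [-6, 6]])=13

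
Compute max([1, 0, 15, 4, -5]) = 15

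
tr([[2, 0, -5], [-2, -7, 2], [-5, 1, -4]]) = diagonal: 2 + (-7) + (-4)
= -9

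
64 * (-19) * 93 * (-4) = 452352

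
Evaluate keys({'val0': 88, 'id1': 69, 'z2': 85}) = ['val0', 'id1', 'z2']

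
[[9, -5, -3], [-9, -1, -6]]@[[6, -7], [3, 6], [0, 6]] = [[39, -111], [-57, 21]]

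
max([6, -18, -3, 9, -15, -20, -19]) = 9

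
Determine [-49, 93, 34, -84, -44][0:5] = [-49, 93, 34, -84, -44]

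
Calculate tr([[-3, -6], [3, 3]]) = diagonal: (-3) + 3
= 0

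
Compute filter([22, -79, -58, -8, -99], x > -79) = keep x where x > -79: 22✓, -79✗, -58✓, -8✓, -99✗
= [22, -58, -8]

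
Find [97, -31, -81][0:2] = [97, -31]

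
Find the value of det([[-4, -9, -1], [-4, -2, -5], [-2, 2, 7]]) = (1)*(-4)*det([[-2, -5], [2, 7]]) + (-1)*(-9)*det([[-4, -5], [-2, 7]]) + (1)*(-1)*det([[-4, -2], [-2, 2]])
= 16 + -342 + 12
= -314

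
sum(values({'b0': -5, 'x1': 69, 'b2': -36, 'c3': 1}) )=29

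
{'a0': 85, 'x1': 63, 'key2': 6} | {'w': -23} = {'a0': 85, 'x1': 63, 'key2': 6, 'w': -23}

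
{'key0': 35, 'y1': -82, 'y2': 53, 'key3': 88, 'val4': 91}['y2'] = 53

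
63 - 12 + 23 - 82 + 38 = 30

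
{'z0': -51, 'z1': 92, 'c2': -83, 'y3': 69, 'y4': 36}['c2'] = -83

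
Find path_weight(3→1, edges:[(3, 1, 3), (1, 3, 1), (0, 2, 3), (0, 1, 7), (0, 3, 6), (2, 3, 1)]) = w(3→1)=3
= 3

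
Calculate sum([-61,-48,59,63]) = (-61) + (-48) + 59 + 63
= 13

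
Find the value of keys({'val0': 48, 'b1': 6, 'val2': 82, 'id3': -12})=['val0', 'b1', 'val2', 'id3']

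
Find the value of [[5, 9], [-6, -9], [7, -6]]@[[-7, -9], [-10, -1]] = [[-125, -54], [132, 63], [11, -57]]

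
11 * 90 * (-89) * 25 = -2202750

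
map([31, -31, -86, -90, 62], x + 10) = 31+10=41, -31+10=-21, -86+10=-76, -90+10=-80, 62+10=72
= [41, -21, -76, -80, 72]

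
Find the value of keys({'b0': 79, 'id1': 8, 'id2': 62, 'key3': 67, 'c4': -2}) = ['b0', 'id1', 'id2', 'key3', 'c4']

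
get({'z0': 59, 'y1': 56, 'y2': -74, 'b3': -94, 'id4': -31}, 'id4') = -31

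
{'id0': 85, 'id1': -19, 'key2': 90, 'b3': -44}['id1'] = -19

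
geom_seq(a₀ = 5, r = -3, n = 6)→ [5, -15, 45, -135, 405, -1215]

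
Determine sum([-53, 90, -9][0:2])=37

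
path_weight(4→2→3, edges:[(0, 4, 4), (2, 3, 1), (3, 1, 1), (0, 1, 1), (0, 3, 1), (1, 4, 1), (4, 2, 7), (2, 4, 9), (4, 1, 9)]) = 8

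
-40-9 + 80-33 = -2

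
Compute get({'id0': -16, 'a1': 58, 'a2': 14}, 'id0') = -16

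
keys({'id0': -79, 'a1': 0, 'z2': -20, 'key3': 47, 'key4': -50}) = ['id0', 'a1', 'z2', 'key3', 'key4']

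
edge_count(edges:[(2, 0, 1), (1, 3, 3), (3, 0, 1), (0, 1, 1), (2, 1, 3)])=5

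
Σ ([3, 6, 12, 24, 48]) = 3 + 6 + 12 + 24 + 48
= 93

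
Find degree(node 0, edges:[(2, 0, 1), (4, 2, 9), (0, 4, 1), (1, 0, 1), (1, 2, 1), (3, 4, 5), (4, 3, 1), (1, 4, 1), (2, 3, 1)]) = incident: (2,0), (0,4), (1,0)
= 3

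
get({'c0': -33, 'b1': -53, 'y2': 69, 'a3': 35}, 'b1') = -53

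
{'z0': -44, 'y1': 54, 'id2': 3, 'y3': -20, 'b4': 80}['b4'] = 80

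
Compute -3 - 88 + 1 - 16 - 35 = -141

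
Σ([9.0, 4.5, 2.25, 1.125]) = 16.875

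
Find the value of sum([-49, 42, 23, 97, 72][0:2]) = -7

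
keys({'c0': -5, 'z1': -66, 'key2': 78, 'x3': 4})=['c0', 'z1', 'key2', 'x3']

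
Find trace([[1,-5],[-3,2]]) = diagonal: 1 + 2
= 3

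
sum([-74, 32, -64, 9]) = (-74) + 32 + (-64) + 9
= -97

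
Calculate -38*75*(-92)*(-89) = -23335800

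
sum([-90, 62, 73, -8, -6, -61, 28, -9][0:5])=slice → [-90, 62, 73, -8, -6]
(-90) + 62 + 73 + (-8) + (-6)
= 31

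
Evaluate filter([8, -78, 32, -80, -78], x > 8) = [32]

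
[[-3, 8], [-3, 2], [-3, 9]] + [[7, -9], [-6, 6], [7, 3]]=[[4, -1], [-9, 8], [4, 12]]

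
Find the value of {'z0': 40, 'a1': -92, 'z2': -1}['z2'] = -1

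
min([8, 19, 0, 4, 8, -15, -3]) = -15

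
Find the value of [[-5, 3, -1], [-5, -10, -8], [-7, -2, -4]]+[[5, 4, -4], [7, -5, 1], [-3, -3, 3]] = [[0, 7, -5], [2, -15, -7], [-10, -5, -1]]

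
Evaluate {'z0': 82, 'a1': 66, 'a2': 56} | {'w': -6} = {'z0': 82, 'a1': 66, 'a2': 56, 'w': -6}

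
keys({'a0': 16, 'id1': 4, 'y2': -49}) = ['a0', 'id1', 'y2']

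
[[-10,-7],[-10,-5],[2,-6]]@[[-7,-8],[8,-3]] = [[14, 101], [30, 95], [-62, 2]]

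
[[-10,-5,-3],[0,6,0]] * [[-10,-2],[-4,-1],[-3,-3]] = C[0][0] = (-10)*(-10) + (-5)*(-4) + (-3)*(-3) = 129
C[0][1] = (-10)*(-2) + (-5)*(-1) + (-3)*(-3) = 34
C[1][0] = (0)*(-10) + (6)*(-4) + (0)*(-3) = -24
C[1][1] = (0)*(-2) + (6)*(-1) + (0)*(-3) = -6
= [[129, 34], [-24, -6]]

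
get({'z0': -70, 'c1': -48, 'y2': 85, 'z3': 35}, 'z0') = -70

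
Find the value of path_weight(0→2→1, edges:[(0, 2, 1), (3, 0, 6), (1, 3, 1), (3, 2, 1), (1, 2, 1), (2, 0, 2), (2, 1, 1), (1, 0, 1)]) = w(0→2)=1 + w(2→1)=1
= 2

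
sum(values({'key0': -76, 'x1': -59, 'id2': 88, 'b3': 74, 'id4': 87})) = (-76) + (-59) + 88 + 74 + 87
= 114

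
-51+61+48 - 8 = 50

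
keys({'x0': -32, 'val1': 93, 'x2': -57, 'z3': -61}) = ['x0', 'val1', 'x2', 'z3']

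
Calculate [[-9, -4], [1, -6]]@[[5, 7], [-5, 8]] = [[-25, -95], [35, -41]]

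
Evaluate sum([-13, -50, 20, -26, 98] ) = 29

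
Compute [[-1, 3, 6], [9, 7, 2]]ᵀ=[[-1, 9], [3, 7], [6, 2]]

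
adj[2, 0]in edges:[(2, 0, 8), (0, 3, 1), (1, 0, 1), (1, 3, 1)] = 8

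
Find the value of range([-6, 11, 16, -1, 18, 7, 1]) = 24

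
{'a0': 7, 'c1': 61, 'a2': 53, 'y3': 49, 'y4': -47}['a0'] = 7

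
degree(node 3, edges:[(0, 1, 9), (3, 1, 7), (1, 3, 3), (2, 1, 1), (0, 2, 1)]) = incident: (3,1), (1,3)
= 2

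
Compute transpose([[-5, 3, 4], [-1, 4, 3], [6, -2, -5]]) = [[-5, -1, 6], [3, 4, -2], [4, 3, -5]]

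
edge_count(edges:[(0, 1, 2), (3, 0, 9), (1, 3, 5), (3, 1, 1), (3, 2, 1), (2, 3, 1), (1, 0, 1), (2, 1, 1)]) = 8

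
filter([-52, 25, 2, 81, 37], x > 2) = keep x where x > 2: -52✗, 25✓, 2✗, 81✓, 37✓
= [25, 81, 37]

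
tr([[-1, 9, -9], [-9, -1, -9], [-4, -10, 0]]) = diagonal: (-1) + (-1) + 0
= -2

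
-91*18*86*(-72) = 10142496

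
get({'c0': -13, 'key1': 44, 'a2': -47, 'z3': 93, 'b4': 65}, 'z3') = 93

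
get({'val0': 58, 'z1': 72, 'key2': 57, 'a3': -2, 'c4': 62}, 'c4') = 62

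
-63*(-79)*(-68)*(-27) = 9137772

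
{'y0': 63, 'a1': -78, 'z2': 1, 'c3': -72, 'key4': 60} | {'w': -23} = {'y0': 63, 'a1': -78, 'z2': 1, 'c3': -72, 'key4': 60, 'w': -23}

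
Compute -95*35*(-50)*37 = 6151250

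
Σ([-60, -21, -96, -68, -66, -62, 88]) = -285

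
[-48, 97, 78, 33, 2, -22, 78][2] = 78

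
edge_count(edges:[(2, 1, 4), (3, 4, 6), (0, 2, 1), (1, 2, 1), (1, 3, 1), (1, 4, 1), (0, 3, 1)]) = 7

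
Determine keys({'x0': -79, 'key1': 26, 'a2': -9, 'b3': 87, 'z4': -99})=['x0', 'key1', 'a2', 'b3', 'z4']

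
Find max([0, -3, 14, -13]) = 14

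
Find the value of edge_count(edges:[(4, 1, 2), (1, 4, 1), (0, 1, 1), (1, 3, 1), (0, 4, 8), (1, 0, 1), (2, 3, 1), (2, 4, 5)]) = 8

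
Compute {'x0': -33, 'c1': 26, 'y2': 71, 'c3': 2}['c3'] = 2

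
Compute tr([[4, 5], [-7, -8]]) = -4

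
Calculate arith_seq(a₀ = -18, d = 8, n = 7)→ [-18, -10, -2, 6, 14, 22, 30]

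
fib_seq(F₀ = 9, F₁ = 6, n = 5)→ F_2 = F_1 + F_0 = 15
F_3 = F_2 + F_1 = 21
F_4 = F_3 + F_2 = 36
= [9, 6, 15, 21, 36]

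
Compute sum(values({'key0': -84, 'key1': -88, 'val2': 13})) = -159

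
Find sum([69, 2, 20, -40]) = 51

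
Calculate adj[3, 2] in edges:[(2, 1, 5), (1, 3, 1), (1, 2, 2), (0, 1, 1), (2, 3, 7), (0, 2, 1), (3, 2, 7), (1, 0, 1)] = 7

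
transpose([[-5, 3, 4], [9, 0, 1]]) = [[-5, 9], [3, 0], [4, 1]]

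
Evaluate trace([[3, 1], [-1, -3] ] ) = 0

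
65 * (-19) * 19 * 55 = -1290575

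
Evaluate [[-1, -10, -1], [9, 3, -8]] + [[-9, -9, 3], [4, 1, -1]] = [[-10, -19, 2], [13, 4, -9]]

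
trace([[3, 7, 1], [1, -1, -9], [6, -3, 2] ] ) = 4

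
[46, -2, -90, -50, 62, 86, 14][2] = -90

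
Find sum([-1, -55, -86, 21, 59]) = -62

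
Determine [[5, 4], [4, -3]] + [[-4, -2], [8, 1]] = [[1, 2], [12, -2]]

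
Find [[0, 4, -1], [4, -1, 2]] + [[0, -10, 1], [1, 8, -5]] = [[0, -6, 0], [5, 7, -3]]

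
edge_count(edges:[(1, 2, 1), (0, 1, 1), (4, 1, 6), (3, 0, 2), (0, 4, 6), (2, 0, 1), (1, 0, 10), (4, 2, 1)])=8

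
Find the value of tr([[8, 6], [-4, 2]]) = 10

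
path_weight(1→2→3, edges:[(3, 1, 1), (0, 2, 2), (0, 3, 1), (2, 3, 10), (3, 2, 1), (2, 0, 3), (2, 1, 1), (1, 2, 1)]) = 11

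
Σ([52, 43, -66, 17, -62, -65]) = -81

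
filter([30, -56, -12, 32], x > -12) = [30, 32]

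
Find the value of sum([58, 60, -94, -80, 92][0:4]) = -56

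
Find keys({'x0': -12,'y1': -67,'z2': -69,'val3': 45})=['x0', 'y1', 'z2', 'val3']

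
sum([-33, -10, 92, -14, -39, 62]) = (-33) + (-10) + 92 + (-14) + (-39) + 62
= 58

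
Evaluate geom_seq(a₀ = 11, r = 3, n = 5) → [11, 33, 99, 297, 891]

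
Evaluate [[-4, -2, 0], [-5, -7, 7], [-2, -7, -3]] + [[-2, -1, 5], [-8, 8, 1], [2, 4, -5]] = [[-6, -3, 5], [-13, 1, 8], [0, -3, -8]]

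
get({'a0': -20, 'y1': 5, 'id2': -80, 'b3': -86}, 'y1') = 5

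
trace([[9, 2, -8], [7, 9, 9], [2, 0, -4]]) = diagonal: 9 + 9 + (-4)
= 14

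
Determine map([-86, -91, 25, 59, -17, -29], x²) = [7396, 8281, 625, 3481, 289, 841]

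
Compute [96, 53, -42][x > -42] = [96, 53]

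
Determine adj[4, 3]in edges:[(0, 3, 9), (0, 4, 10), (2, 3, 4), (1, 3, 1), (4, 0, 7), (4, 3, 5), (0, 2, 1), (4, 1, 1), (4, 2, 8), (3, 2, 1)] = 5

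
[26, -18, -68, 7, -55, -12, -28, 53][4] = -55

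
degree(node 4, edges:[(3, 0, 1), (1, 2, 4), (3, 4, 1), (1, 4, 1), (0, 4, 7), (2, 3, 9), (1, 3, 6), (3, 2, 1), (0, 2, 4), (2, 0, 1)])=3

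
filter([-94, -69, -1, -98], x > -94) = [-69, -1]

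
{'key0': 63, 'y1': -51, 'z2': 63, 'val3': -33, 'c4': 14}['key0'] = 63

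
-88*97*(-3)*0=0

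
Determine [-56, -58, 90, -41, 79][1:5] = [-58, 90, -41, 79]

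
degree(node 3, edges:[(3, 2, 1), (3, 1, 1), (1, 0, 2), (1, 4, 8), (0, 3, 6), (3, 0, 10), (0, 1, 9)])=4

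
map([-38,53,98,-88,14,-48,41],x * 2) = -38*2=-76, 53*2=106, 98*2=196, -88*2=-176, 14*2=28, -48*2=-96, 41*2=82
= [-76, 106, 196, -176, 28, -96, 82]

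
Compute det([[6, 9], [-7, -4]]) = (6)*(-4) - (9)*(-7)
= 39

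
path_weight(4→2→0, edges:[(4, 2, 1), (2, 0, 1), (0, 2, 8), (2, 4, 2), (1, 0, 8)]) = 2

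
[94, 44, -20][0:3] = [94, 44, -20]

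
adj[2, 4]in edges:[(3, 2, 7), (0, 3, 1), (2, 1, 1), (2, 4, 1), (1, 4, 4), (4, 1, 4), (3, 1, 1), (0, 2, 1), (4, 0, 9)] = 1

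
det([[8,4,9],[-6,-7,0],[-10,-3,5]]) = -628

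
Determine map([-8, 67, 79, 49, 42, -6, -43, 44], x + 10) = [2, 77, 89, 59, 52, 4, -33, 54]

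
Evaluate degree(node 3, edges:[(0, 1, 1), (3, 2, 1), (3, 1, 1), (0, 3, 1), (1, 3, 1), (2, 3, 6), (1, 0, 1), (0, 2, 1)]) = 5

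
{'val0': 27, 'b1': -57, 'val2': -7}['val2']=-7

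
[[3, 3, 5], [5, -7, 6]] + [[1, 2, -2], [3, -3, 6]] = [[4, 5, 3], [8, -10, 12]]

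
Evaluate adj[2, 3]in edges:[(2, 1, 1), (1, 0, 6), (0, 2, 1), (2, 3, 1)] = 1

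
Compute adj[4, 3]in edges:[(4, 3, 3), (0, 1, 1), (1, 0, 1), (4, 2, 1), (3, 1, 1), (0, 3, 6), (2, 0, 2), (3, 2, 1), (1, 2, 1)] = 3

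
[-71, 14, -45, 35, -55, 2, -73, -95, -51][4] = -55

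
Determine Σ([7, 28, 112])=147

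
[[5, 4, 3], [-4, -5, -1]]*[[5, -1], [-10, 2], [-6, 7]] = [[-33, 24], [36, -13]]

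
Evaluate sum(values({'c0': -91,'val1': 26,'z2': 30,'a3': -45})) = (-91) + 26 + 30 + (-45)
= -80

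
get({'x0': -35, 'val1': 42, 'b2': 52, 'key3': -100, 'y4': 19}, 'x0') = -35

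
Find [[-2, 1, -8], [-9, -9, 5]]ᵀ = [[-2, -9], [1, -9], [-8, 5]]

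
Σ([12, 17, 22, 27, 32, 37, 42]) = 189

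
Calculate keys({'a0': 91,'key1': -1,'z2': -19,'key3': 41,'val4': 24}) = ['a0', 'key1', 'z2', 'key3', 'val4']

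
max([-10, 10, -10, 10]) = 10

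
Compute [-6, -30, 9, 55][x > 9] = keep x where x > 9: -6✗, -30✗, 9✗, 55✓
= [55]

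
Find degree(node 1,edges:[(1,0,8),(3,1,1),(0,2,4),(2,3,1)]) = 2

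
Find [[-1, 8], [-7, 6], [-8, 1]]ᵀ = [[-1, -7, -8], [8, 6, 1]]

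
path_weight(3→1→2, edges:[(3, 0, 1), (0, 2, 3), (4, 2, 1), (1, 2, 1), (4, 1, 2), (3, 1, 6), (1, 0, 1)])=7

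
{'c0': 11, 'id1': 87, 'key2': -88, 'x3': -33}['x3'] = -33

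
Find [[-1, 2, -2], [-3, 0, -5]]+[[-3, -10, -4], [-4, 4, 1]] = [[-4, -8, -6], [-7, 4, -4]]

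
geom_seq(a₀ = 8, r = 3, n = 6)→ a_0 = 8*3^0 = 8
a_1 = 8*3^1 = 24
a_2 = 8*3^2 = 72
...
= [8, 24, 72, 216, 648, 1944]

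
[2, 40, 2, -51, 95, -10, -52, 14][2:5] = [2, -51, 95]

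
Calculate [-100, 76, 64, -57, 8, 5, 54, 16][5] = 5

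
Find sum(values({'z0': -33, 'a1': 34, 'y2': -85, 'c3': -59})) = (-33) + 34 + (-85) + (-59)
= -143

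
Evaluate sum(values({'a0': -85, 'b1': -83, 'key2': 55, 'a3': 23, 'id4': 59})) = -31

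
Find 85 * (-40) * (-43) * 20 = 2924000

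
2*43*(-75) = -6450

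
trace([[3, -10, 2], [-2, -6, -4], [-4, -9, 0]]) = diagonal: 3 + (-6) + 0
= -3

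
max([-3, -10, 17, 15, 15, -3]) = 17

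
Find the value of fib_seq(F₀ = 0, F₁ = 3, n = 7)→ F_2 = F_1 + F_0 = 3
F_3 = F_2 + F_1 = 6
F_4 = F_3 + F_2 = 9
...
= [0, 3, 3, 6, 9, 15, 24]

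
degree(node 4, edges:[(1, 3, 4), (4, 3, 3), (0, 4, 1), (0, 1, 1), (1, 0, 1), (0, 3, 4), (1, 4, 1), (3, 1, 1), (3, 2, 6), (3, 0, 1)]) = incident: (4,3), (0,4), (1,4)
= 3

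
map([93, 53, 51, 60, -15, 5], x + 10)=93+10=103, 53+10=63, 51+10=61, 60+10=70, -15+10=-5, 5+10=15
= [103, 63, 61, 70, -5, 15]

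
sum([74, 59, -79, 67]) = 121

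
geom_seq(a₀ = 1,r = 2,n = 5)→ a_0 = 1*2^0 = 1
a_1 = 1*2^1 = 2
a_2 = 1*2^2 = 4
...
= [1, 2, 4, 8, 16]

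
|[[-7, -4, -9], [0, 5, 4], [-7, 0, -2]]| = (1)*(-7)*det([[5, 4], [0, -2]]) + (-1)*(-4)*det([[0, 4], [-7, -2]]) + (1)*(-9)*det([[0, 5], [-7, 0]])
= 70 + 112 + -315
= -133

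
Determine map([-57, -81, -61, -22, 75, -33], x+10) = -57+10=-47, -81+10=-71, -61+10=-51, -22+10=-12, 75+10=85, -33+10=-23
= [-47, -71, -51, -12, 85, -23]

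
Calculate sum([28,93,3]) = 124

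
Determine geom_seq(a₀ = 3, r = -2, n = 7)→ [3, -6, 12, -24, 48, -96, 192]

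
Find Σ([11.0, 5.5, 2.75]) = 11.0 + 5.5 + 2.75
= 19.25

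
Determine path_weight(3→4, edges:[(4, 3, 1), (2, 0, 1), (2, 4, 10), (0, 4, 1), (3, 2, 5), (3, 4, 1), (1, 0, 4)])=1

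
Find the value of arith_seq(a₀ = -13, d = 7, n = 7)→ [-13, -6, 1, 8, 15, 22, 29]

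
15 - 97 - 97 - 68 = -247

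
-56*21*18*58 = -1227744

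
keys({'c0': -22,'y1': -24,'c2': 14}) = ['c0', 'y1', 'c2']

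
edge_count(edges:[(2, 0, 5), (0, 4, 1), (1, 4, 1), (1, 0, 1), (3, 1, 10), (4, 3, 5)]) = 6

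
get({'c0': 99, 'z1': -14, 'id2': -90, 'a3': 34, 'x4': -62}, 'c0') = 99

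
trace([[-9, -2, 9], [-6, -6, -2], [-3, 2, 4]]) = -11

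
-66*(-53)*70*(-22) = -5386920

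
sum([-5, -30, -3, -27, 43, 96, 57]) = 131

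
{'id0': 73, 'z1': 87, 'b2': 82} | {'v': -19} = {'id0': 73, 'z1': 87, 'b2': 82, 'v': -19}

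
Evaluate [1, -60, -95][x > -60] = [1]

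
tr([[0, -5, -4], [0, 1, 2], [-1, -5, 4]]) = 5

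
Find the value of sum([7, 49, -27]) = 29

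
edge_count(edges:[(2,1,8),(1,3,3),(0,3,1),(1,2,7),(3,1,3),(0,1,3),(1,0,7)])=7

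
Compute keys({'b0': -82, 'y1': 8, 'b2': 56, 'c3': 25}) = ['b0', 'y1', 'b2', 'c3']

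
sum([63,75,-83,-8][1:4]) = slice → [75, -83, -8]
75 + (-83) + (-8)
= -16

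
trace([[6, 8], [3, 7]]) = diagonal: 6 + 7
= 13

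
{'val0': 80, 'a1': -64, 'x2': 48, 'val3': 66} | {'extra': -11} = {'val0': 80, 'a1': -64, 'x2': 48, 'val3': 66, 'extra': -11}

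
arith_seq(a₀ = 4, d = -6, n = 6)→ [4, -2, -8, -14, -20, -26]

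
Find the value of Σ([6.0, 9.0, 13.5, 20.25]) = 48.75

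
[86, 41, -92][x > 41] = [86]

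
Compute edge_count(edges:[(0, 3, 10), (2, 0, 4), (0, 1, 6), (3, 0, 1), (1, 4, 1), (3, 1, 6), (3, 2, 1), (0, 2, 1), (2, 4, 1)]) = 9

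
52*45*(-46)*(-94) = 10118160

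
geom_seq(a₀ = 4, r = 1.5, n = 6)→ [4.0, 6.0, 9.0, 13.5, 20.25, 30.375]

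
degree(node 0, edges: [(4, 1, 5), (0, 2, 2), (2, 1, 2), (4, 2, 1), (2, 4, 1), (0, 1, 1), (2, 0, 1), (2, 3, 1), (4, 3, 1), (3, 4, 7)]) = 3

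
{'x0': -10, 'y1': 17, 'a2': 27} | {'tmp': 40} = {'x0': -10, 'y1': 17, 'a2': 27, 'tmp': 40}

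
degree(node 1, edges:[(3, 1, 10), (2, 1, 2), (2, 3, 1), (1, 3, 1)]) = 3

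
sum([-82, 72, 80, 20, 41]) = 131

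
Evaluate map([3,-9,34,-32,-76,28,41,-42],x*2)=3*2=6, -9*2=-18, 34*2=68, -32*2=-64, -76*2=-152, 28*2=56, 41*2=82, -42*2=-84
= [6, -18, 68, -64, -152, 56, 82, -84]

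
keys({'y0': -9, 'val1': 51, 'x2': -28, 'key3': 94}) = ['y0', 'val1', 'x2', 'key3']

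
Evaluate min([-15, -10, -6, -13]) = -15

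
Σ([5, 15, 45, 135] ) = 200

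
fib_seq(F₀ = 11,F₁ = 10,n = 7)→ F_2 = F_1 + F_0 = 21
F_3 = F_2 + F_1 = 31
F_4 = F_3 + F_2 = 52
...
= [11, 10, 21, 31, 52, 83, 135]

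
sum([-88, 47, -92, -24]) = (-88) + 47 + (-92) + (-24)
= -157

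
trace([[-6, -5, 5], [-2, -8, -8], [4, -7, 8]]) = -6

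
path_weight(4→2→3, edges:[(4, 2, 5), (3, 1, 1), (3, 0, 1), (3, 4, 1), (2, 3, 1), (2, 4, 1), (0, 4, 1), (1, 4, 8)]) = 6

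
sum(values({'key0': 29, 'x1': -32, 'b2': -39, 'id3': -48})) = 29 + (-32) + (-39) + (-48)
= -90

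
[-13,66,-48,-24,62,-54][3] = -24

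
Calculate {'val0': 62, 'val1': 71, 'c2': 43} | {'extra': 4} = {'val0': 62, 'val1': 71, 'c2': 43, 'extra': 4}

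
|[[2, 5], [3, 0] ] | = -15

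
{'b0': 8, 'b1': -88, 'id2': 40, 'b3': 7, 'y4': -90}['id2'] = 40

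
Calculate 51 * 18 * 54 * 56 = 2776032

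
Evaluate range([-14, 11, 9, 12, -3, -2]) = 26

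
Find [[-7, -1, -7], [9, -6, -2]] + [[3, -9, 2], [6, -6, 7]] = [[-4, -10, -5], [15, -12, 5]]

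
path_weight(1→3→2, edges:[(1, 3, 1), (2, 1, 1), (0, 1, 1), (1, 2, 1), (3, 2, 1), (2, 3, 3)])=2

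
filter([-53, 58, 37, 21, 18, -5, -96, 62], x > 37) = keep x where x > 37: -53✗, 58✓, 37✗, 21✗, 18✗, -5✗, -96✗, 62✓
= [58, 62]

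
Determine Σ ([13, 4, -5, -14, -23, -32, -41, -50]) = -148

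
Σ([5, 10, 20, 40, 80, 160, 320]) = 635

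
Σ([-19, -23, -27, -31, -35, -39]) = -174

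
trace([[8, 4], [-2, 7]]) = 15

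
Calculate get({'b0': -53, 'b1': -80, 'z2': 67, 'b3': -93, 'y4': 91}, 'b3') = -93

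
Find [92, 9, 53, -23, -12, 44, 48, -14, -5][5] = 44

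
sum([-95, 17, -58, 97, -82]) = -121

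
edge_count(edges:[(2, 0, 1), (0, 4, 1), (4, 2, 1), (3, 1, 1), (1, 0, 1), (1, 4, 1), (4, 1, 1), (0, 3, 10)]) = 8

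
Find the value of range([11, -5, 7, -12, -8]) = 23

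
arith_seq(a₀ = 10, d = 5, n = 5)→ [10, 15, 20, 25, 30]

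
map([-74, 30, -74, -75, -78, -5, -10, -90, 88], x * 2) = -74*2=-148, 30*2=60, -74*2=-148, -75*2=-150, -78*2=-156, -5*2=-10, -10*2=-20, -90*2=-180, 88*2=176
= [-148, 60, -148, -150, -156, -10, -20, -180, 176]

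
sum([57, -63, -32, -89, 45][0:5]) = -82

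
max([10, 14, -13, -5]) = 14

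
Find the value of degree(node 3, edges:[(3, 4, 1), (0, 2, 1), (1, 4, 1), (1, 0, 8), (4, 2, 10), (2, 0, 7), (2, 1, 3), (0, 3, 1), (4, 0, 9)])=incident: (3,4), (0,3)
= 2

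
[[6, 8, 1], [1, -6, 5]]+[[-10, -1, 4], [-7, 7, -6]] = [[-4, 7, 5], [-6, 1, -1]]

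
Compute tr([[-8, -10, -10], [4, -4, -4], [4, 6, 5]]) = diagonal: (-8) + (-4) + 5
= -7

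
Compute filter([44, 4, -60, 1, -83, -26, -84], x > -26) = [44, 4, 1]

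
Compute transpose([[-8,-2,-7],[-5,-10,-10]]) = [[-8, -5], [-2, -10], [-7, -10]]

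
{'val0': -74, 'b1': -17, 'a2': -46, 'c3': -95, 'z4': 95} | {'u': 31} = {'val0': -74, 'b1': -17, 'a2': -46, 'c3': -95, 'z4': 95, 'u': 31}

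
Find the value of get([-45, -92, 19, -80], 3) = -80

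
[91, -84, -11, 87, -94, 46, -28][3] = 87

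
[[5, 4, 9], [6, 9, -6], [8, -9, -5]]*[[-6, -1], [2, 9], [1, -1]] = [[-13, 22], [-24, 81], [-71, -84]]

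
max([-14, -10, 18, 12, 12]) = 18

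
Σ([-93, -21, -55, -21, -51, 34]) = (-93) + (-21) + (-55) + (-21) + (-51) + 34
= -207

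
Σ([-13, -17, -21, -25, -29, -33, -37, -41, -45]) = (-13) + (-17) + (-21) + (-25) + (-29) + (-33) + (-37) + (-41) + (-45)
= -261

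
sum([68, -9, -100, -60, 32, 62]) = -7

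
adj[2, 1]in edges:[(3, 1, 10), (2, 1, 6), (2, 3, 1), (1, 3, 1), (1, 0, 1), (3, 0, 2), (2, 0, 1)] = 6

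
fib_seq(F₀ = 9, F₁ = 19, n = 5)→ F_2 = F_1 + F_0 = 28
F_3 = F_2 + F_1 = 47
F_4 = F_3 + F_2 = 75
= [9, 19, 28, 47, 75]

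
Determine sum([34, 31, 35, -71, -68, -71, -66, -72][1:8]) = -282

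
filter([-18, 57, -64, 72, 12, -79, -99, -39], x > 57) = [72]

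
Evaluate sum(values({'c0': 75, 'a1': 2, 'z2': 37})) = 114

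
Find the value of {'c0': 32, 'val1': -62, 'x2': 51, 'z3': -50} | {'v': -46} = {'c0': 32, 'val1': -62, 'x2': 51, 'z3': -50, 'v': -46}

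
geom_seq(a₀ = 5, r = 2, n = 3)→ [5, 10, 20]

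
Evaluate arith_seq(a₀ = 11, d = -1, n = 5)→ a_0 = 11 + 0*-1 = 11
a_1 = 11 + 1*-1 = 10
a_2 = 11 + 2*-1 = 9
...
= [11, 10, 9, 8, 7]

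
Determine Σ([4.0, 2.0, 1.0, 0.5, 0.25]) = 7.75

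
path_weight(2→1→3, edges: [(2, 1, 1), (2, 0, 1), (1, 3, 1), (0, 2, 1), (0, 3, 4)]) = w(2→1)=1 + w(1→3)=1
= 2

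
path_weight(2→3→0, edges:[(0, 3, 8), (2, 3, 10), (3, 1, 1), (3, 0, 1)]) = w(2→3)=10 + w(3→0)=1
= 11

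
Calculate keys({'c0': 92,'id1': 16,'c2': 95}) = ['c0', 'id1', 'c2']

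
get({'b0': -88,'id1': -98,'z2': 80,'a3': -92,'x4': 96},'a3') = -92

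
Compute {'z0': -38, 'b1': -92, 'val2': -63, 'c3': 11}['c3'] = 11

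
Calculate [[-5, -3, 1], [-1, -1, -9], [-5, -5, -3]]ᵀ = [[-5, -1, -5], [-3, -1, -5], [1, -9, -3]]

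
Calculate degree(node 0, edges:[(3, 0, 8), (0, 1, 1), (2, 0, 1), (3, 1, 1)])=incident: (3,0), (0,1), (2,0)
= 3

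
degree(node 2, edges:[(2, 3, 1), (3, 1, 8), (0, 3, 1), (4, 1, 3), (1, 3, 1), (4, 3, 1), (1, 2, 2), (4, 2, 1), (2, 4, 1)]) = incident: (2,3), (1,2), (4,2), (2,4)
= 4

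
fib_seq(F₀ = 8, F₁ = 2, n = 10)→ F_2 = F_1 + F_0 = 10
F_3 = F_2 + F_1 = 12
F_4 = F_3 + F_2 = 22
...
= [8, 2, 10, 12, 22, 34, 56, 90, 146, 236]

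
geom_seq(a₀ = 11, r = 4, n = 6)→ [11, 44, 176, 704, 2816, 11264]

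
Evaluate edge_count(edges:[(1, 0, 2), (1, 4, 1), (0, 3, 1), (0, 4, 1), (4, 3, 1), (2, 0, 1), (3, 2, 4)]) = 7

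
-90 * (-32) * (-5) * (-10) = 144000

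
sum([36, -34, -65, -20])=36 + (-34) + (-65) + (-20)
= -83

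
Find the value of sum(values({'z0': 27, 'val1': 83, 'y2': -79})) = 31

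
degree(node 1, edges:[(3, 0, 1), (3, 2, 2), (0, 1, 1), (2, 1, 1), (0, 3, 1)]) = 2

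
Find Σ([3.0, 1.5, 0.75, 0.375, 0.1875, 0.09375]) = 3.0 + 1.5 + 0.75 + 0.375 + 0.1875 + 0.09375
= 5.90625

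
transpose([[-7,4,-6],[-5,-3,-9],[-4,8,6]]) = [[-7, -5, -4], [4, -3, 8], [-6, -9, 6]]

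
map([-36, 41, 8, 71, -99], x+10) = -36+10=-26, 41+10=51, 8+10=18, 71+10=81, -99+10=-89
= [-26, 51, 18, 81, -89]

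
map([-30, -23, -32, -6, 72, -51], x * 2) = -30*2=-60, -23*2=-46, -32*2=-64, -6*2=-12, 72*2=144, -51*2=-102
= [-60, -46, -64, -12, 144, -102]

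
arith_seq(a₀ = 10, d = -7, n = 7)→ a_0 = 10 + 0*-7 = 10
a_1 = 10 + 1*-7 = 3
a_2 = 10 + 2*-7 = -4
...
= [10, 3, -4, -11, -18, -25, -32]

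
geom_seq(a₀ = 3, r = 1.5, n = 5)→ [3.0, 4.5, 6.75, 10.125, 15.1875]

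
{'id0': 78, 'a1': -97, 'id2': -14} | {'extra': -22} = {'id0': 78, 'a1': -97, 'id2': -14, 'extra': -22}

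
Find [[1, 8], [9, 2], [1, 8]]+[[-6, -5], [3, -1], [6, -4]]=[[-5, 3], [12, 1], [7, 4]]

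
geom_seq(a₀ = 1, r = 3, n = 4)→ a_0 = 1*3^0 = 1
a_1 = 1*3^1 = 3
a_2 = 1*3^2 = 9
...
= [1, 3, 9, 27]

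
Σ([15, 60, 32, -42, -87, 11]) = 15 + 60 + 32 + (-42) + (-87) + 11
= -11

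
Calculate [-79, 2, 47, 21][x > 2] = keep x where x > 2: -79✗, 2✗, 47✓, 21✓
= [47, 21]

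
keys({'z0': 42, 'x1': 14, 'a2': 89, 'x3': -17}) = ['z0', 'x1', 'a2', 'x3']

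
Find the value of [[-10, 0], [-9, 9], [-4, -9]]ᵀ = [[-10, -9, -4], [0, 9, -9]]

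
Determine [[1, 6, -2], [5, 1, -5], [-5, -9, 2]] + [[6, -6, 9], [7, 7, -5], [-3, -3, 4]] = [[7, 0, 7], [12, 8, -10], [-8, -12, 6]]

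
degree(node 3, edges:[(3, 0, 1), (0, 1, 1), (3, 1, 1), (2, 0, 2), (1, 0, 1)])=2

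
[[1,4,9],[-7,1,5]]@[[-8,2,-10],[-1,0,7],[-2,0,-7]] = C[0][0] = (1)*(-8) + (4)*(-1) + (9)*(-2) = -30
C[0][1] = (1)*(2) + (4)*(0) + (9)*(0) = 2
C[0][2] = (1)*(-10) + (4)*(7) + (9)*(-7) = -45
C[1][0] = (-7)*(-8) + (1)*(-1) + (5)*(-2) = 45
C[1][1] = (-7)*(2) + (1)*(0) + (5)*(0) = -14
C[1][2] = (-7)*(-10) + (1)*(7) + (5)*(-7) = 42
= [[-30, 2, -45], [45, -14, 42]]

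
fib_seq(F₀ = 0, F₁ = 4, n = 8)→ [0, 4, 4, 8, 12, 20, 32, 52]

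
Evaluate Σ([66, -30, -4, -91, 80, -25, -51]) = 66 + (-30) + (-4) + (-91) + 80 + (-25) + (-51)
= -55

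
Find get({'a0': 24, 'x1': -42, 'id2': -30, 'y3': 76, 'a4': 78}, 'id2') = -30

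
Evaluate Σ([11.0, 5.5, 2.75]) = 19.25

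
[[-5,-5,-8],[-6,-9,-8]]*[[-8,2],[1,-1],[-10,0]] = [[115, -5], [119, -3]]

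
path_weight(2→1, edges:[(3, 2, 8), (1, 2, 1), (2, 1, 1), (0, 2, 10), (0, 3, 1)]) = w(2→1)=1
= 1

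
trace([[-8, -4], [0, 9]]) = diagonal: (-8) + 9
= 1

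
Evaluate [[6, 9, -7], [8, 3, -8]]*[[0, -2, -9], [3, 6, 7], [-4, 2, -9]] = [[55, 28, 72], [41, -14, 21]]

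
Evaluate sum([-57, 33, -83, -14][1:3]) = slice → [33, -83]
33 + (-83)
= -50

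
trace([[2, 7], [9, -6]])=-4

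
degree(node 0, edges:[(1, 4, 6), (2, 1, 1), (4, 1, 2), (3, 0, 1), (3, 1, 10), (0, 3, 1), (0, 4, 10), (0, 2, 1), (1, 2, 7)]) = 4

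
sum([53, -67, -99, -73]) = -186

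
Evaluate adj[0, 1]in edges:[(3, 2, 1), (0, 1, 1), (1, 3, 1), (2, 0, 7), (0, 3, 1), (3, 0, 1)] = 1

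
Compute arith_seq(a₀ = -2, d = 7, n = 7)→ [-2, 5, 12, 19, 26, 33, 40]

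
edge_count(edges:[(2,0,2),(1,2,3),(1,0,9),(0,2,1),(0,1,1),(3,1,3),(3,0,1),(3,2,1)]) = 8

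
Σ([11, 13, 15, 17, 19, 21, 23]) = 119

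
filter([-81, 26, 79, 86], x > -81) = keep x where x > -81: -81✗, 26✓, 79✓, 86✓
= [26, 79, 86]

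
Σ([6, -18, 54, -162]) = 6 + -18 + 54 + -162
= -120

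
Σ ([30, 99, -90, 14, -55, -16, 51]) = 33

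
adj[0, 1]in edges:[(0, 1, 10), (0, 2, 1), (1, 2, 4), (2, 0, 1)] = 10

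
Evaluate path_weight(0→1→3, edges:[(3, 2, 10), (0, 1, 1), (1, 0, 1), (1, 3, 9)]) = w(0→1)=1 + w(1→3)=9
= 10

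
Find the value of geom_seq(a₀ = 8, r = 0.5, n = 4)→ [8.0, 4.0, 2.0, 1.0]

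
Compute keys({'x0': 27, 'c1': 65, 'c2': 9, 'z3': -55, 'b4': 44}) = ['x0', 'c1', 'c2', 'z3', 'b4']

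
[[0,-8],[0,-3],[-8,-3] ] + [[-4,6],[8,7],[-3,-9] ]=[[-4, -2], [8, 4], [-11, -12]]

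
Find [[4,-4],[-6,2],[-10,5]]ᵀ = [[4, -6, -10], [-4, 2, 5]]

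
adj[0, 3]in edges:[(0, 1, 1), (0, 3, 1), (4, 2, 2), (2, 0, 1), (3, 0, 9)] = 1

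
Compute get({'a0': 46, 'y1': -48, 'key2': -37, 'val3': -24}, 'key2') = -37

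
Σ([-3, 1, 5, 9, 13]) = 25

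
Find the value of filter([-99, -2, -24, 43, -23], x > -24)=keep x where x > -24: -99✗, -2✓, -24✗, 43✓, -23✓
= [-2, 43, -23]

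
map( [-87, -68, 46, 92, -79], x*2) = [-174, -136, 92, 184, -158]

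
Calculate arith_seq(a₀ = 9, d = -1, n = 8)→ a_0 = 9 + 0*-1 = 9
a_1 = 9 + 1*-1 = 8
a_2 = 9 + 2*-1 = 7
...
= [9, 8, 7, 6, 5, 4, 3, 2]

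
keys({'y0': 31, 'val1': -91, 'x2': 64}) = ['y0', 'val1', 'x2']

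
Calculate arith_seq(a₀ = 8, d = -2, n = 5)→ a_0 = 8 + 0*-2 = 8
a_1 = 8 + 1*-2 = 6
a_2 = 8 + 2*-2 = 4
...
= [8, 6, 4, 2, 0]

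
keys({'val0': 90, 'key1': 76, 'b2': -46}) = ['val0', 'key1', 'b2']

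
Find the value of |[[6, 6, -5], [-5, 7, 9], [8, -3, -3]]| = 583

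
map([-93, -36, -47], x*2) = -93*2=-186, -36*2=-72, -47*2=-94
= [-186, -72, -94]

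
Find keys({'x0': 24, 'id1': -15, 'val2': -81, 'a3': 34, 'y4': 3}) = ['x0', 'id1', 'val2', 'a3', 'y4']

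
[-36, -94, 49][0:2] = [-36, -94]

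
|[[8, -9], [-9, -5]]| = (8)*(-5) - (-9)*(-9)
= -121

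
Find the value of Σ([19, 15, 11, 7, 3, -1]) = 54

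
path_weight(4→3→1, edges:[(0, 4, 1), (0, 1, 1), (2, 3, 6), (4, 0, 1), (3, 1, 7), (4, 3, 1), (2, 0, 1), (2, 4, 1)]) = 8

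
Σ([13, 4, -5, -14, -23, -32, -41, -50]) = 13 + 4 + (-5) + (-14) + (-23) + (-32) + (-41) + (-50)
= -148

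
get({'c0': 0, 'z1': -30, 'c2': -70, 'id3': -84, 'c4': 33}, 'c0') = 0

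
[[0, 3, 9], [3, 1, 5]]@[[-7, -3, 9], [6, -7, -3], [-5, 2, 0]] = [[-27, -3, -9], [-40, -6, 24]]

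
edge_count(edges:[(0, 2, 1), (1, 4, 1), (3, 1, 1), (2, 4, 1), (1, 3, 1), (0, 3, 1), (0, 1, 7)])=7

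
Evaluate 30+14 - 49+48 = 43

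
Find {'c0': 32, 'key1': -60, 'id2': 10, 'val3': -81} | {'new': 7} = {'c0': 32, 'key1': -60, 'id2': 10, 'val3': -81, 'new': 7}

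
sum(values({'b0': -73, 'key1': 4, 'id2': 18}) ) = -51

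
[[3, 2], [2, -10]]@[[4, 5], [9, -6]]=[[30, 3], [-82, 70]]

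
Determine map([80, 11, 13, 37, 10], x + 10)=80+10=90, 11+10=21, 13+10=23, 37+10=47, 10+10=20
= [90, 21, 23, 47, 20]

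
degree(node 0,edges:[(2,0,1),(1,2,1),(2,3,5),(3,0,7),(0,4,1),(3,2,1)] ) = 3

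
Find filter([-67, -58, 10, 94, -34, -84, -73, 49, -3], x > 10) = [94, 49]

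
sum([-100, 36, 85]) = 21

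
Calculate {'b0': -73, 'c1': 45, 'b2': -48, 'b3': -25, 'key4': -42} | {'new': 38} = {'b0': -73, 'c1': 45, 'b2': -48, 'b3': -25, 'key4': -42, 'new': 38}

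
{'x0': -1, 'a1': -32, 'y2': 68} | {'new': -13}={'x0': -1, 'a1': -32, 'y2': 68, 'new': -13}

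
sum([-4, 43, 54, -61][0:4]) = 32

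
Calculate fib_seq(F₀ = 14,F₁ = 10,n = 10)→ F_2 = F_1 + F_0 = 24
F_3 = F_2 + F_1 = 34
F_4 = F_3 + F_2 = 58
...
= [14, 10, 24, 34, 58, 92, 150, 242, 392, 634]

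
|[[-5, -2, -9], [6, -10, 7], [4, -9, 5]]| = 65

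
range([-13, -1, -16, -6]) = 15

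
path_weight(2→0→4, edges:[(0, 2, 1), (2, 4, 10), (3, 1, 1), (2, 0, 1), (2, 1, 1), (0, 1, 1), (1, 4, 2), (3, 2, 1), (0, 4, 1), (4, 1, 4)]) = w(2→0)=1 + w(0→4)=1
= 2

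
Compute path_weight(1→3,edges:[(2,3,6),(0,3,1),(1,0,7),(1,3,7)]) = 7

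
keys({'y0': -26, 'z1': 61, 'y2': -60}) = ['y0', 'z1', 'y2']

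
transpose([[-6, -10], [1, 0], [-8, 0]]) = [[-6, 1, -8], [-10, 0, 0]]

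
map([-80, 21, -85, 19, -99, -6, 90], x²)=[6400, 441, 7225, 361, 9801, 36, 8100]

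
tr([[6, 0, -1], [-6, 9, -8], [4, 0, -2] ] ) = diagonal: 6 + 9 + (-2)
= 13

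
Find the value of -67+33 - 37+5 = -66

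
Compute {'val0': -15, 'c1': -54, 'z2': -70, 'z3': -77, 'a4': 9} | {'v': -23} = {'val0': -15, 'c1': -54, 'z2': -70, 'z3': -77, 'a4': 9, 'v': -23}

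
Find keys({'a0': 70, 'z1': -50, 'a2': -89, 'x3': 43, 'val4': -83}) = ['a0', 'z1', 'a2', 'x3', 'val4']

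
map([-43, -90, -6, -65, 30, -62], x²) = [1849, 8100, 36, 4225, 900, 3844]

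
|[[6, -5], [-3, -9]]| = -69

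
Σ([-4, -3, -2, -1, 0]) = -10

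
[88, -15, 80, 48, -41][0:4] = [88, -15, 80, 48]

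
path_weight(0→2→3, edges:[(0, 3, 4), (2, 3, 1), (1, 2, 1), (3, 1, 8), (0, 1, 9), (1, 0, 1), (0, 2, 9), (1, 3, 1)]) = w(0→2)=9 + w(2→3)=1
= 10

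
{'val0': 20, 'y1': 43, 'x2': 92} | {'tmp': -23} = {'val0': 20, 'y1': 43, 'x2': 92, 'tmp': -23}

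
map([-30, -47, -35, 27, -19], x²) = [900, 2209, 1225, 729, 361]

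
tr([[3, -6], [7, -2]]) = 1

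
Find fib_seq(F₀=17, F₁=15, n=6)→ F_2 = F_1 + F_0 = 32
F_3 = F_2 + F_1 = 47
F_4 = F_3 + F_2 = 79
...
= [17, 15, 32, 47, 79, 126]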